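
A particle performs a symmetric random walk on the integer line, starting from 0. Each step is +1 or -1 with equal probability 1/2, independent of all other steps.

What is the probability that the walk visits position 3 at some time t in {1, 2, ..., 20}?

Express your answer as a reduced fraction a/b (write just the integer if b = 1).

Count via complement. Let g(t,s) = #length-t paths at position s with S_1..S_t all ≠ 3.
g(t,s) = g(t-1,s-1) + g(t-1,s+1) for s ≠ 3; g(t,3) = 0.
t=0: g(0,0)=1
t=1: g(1,-1)=1 g(1,1)=1
t=2: g(2,-2)=1 g(2,0)=2 g(2,2)=1
t=3: g(3,-3)=1 g(3,-1)=3 g(3,1)=3
t=4: g(4,-4)=1 g(4,-2)=4 g(4,0)=6 g(4,2)=3
t=5: g(5,-5)=1 g(5,-3)=5 g(5,-1)=10 g(5,1)=9
t=6: g(6,-6)=1 g(6,-4)=6 g(6,-2)=15 g(6,0)=19 g(6,2)=9
t=7: g(7,-7)=1 g(7,-5)=7 g(7,-3)=21 g(7,-1)=34 g(7,1)=28
t=8: g(8,-8)=1 g(8,-6)=8 g(8,-4)=28 g(8,-2)=55 g(8,0)=62 g(8,2)=28
t=9: g(9,-9)=1 g(9,-7)=9 g(9,-5)=36 g(9,-3)=83 g(9,-1)=117 g(9,1)=90
t=10: g(10,-10)=1 g(10,-8)=10 g(10,-6)=45 g(10,-4)=119 g(10,-2)=200 g(10,0)=207 g(10,2)=90
t=11: g(11,-11)=1 g(11,-9)=11 g(11,-7)=55 g(11,-5)=164 g(11,-3)=319 g(11,-1)=407 g(11,1)=297
t=12: g(12,-12)=1 g(12,-10)=12 g(12,-8)=66 g(12,-6)=219 g(12,-4)=483 g(12,-2)=726 g(12,0)=704 g(12,2)=297
t=13: g(13,-13)=1 g(13,-11)=13 g(13,-9)=78 g(13,-7)=285 g(13,-5)=702 g(13,-3)=1209 g(13,-1)=1430 g(13,1)=1001
t=14: g(14,-14)=1 g(14,-12)=14 g(14,-10)=91 g(14,-8)=363 g(14,-6)=987 g(14,-4)=1911 g(14,-2)=2639 g(14,0)=2431 g(14,2)=1001
t=15: g(15,-15)=1 g(15,-13)=15 g(15,-11)=105 g(15,-9)=454 g(15,-7)=1350 g(15,-5)=2898 g(15,-3)=4550 g(15,-1)=5070 g(15,1)=3432
t=16: g(16,-16)=1 g(16,-14)=16 g(16,-12)=120 g(16,-10)=559 g(16,-8)=1804 g(16,-6)=4248 g(16,-4)=7448 g(16,-2)=9620 g(16,0)=8502 g(16,2)=3432
t=17: g(17,-17)=1 g(17,-15)=17 g(17,-13)=136 g(17,-11)=679 g(17,-9)=2363 g(17,-7)=6052 g(17,-5)=11696 g(17,-3)=17068 g(17,-1)=18122 g(17,1)=11934
t=18: g(18,-18)=1 g(18,-16)=18 g(18,-14)=153 g(18,-12)=815 g(18,-10)=3042 g(18,-8)=8415 g(18,-6)=17748 g(18,-4)=28764 g(18,-2)=35190 g(18,0)=30056 g(18,2)=11934
t=19: g(19,-19)=1 g(19,-17)=19 g(19,-15)=171 g(19,-13)=968 g(19,-11)=3857 g(19,-9)=11457 g(19,-7)=26163 g(19,-5)=46512 g(19,-3)=63954 g(19,-1)=65246 g(19,1)=41990
t=20: g(20,-20)=1 g(20,-18)=20 g(20,-16)=190 g(20,-14)=1139 g(20,-12)=4825 g(20,-10)=15314 g(20,-8)=37620 g(20,-6)=72675 g(20,-4)=110466 g(20,-2)=129200 g(20,0)=107236 g(20,2)=41990
Paths never hitting 3: Σ_s g(20,s) = 520676
Paths hitting 3: 2^20 - 520676 = 527900
P = 527900/1048576 = 131975/262144

Answer: 131975/262144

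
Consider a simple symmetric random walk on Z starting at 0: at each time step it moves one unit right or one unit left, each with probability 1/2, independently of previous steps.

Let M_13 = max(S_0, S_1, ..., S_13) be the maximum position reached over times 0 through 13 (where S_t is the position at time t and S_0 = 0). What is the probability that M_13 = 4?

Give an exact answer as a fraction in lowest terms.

Let M_13 = max(S_0,...,S_13). Use the reflection principle: for j ≥ 1, #{paths with M_13 ≥ j} = #{S_13 ≥ j} + #{S_13 ≥ j+1}.
By reflection, #{M_13 ≥ 4} = #{S_13 ≥ 4} + #{S_13 ≥ 5} = 1093 + 1093 = 2186.
#{M_13 ≥ 5} = #{S_13 ≥ 5} + #{S_13 ≥ 6} = 1093 + 378 = 1471.
#{M_13 = 4} = 2186 - 1471 = 715.
P(M_13 = 4) = 715/8192 = 715/8192

Answer: 715/8192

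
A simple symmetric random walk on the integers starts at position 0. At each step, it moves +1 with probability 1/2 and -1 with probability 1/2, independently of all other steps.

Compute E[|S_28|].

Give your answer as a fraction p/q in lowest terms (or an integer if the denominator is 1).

Answer: 35102025/8388608

Derivation:
S_28 takes values m ≡ 0 (mod 2) with |m| ≤ 28; P(S_28=m) = C(28,(28+m)/2)/2^28.
Total paths: 2^28 = 268435456
Distribution: P(S=-28)=1/268435456, P(S=-26)=28/268435456, P(S=-24)=378/268435456, P(S=-22)=3276/268435456, P(S=-20)=20475/268435456, P(S=-18)=98280/268435456, P(S=-16)=376740/268435456, P(S=-14)=1184040/268435456, P(S=-12)=3108105/268435456, P(S=-10)=6906900/268435456, P(S=-8)=13123110/268435456, P(S=-6)=21474180/268435456, P(S=-4)=30421755/268435456, P(S=-2)=37442160/268435456, P(S=0)=40116600/268435456, P(S=2)=37442160/268435456, P(S=4)=30421755/268435456, P(S=6)=21474180/268435456, P(S=8)=13123110/268435456, P(S=10)=6906900/268435456, P(S=12)=3108105/268435456, P(S=14)=1184040/268435456, P(S=16)=376740/268435456, P(S=18)=98280/268435456, P(S=20)=20475/268435456, P(S=22)=3276/268435456, P(S=24)=378/268435456, P(S=26)=28/268435456, P(S=28)=1/268435456
E[|S_28|] = Σ_m |m|·P(S_28=m) = 1123264800/268435456 = 35102025/8388608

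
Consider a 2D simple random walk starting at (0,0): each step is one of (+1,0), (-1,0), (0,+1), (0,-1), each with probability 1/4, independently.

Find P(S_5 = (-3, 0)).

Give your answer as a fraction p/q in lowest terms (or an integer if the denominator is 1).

Let h be the number of horizontal steps (so 5-h are vertical). To end at (-3,0) need (h-3)/2 right-steps and ((5-h)+0)/2 up-steps.
Sum over h with 3 ≤ h ≤ 5, h ≡ 1 (mod 2), 5-h ≡ 0 (mod 2):
h=3: C(5,3)·C(3,0)·C(2,1) = 10·1·2 = 20
h=5: C(5,5)·C(5,1)·C(0,0) = 1·5·1 = 5
Total favorable: 25
Total paths: 4^5 = 1024
P = 25/1024 = 25/1024

Answer: 25/1024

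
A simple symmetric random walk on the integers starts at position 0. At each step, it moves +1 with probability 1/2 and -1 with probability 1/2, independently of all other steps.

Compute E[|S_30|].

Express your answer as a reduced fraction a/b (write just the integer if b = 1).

Answer: 145422675/33554432

Derivation:
S_30 takes values m ≡ 0 (mod 2) with |m| ≤ 30; P(S_30=m) = C(30,(30+m)/2)/2^30.
Total paths: 2^30 = 1073741824
Distribution: P(S=-30)=1/1073741824, P(S=-28)=30/1073741824, P(S=-26)=435/1073741824, P(S=-24)=4060/1073741824, P(S=-22)=27405/1073741824, P(S=-20)=142506/1073741824, P(S=-18)=593775/1073741824, P(S=-16)=2035800/1073741824, P(S=-14)=5852925/1073741824, P(S=-12)=14307150/1073741824, P(S=-10)=30045015/1073741824, P(S=-8)=54627300/1073741824, P(S=-6)=86493225/1073741824, P(S=-4)=119759850/1073741824, P(S=-2)=145422675/1073741824, P(S=0)=155117520/1073741824, P(S=2)=145422675/1073741824, P(S=4)=119759850/1073741824, P(S=6)=86493225/1073741824, P(S=8)=54627300/1073741824, P(S=10)=30045015/1073741824, P(S=12)=14307150/1073741824, P(S=14)=5852925/1073741824, P(S=16)=2035800/1073741824, P(S=18)=593775/1073741824, P(S=20)=142506/1073741824, P(S=22)=27405/1073741824, P(S=24)=4060/1073741824, P(S=26)=435/1073741824, P(S=28)=30/1073741824, P(S=30)=1/1073741824
E[|S_30|] = Σ_m |m|·P(S_30=m) = 4653525600/1073741824 = 145422675/33554432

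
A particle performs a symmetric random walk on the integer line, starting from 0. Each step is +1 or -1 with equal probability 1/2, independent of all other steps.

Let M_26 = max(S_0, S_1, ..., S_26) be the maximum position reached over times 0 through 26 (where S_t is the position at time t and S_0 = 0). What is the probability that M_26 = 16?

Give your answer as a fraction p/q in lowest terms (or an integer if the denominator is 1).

Answer: 16445/16777216

Derivation:
Let M_26 = max(S_0,...,S_26). Use the reflection principle: for j ≥ 1, #{paths with M_26 ≥ j} = #{S_26 ≥ j} + #{S_26 ≥ j+1}.
By reflection, #{M_26 ≥ 16} = #{S_26 ≥ 16} + #{S_26 ≥ 17} = 83682 + 17902 = 101584.
#{M_26 ≥ 17} = #{S_26 ≥ 17} + #{S_26 ≥ 18} = 17902 + 17902 = 35804.
#{M_26 = 16} = 101584 - 35804 = 65780.
P(M_26 = 16) = 65780/67108864 = 16445/16777216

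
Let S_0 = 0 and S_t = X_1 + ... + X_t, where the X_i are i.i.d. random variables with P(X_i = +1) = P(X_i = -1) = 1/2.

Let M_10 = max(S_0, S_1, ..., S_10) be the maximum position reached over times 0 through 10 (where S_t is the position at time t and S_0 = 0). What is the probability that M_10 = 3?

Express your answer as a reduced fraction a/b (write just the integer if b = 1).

Answer: 15/128

Derivation:
Let M_10 = max(S_0,...,S_10). Use the reflection principle: for j ≥ 1, #{paths with M_10 ≥ j} = #{S_10 ≥ j} + #{S_10 ≥ j+1}.
By reflection, #{M_10 ≥ 3} = #{S_10 ≥ 3} + #{S_10 ≥ 4} = 176 + 176 = 352.
#{M_10 ≥ 4} = #{S_10 ≥ 4} + #{S_10 ≥ 5} = 176 + 56 = 232.
#{M_10 = 3} = 352 - 232 = 120.
P(M_10 = 3) = 120/1024 = 15/128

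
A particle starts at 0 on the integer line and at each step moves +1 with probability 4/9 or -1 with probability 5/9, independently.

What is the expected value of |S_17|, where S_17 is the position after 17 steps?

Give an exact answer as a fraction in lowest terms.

Answer: 2262856612140739/617673396283947

Derivation:
S_17 takes values m ≡ 1 (mod 2) with |m| ≤ 17; P(S_17=m) = C(17,(17+m)/2) · (4/9)^((17+m)/2) · (5/9)^((17-m)/2).
Distribution: P(S=-17)=762939453125/16677181699666569, P(S=-15)=10375976562500/16677181699666569, P(S=-13)=66406250000000/16677181699666569, P(S=-11)=265625000000000/16677181699666569, P(S=-9)=743750000000000/16677181699666569, P(S=-7)=1547000000000000/16677181699666569, P(S=-5)=2475200000000000/16677181699666569, P(S=-3)=3111680000000000/16677181699666569, P(S=-1)=3111680000000000/16677181699666569, P(S=1)=2489344000000000/16677181699666569, P(S=3)=1593180160000000/16677181699666569, P(S=5)=811073536000000/16677181699666569, P(S=7)=324429414400000/16677181699666569, P(S=9)=99824435200000/16677181699666569, P(S=11)=22817013760000/16677181699666569, P(S=13)=3650722201600/16677181699666569, P(S=15)=365072220160/16677181699666569, P(S=17)=17179869184/16677181699666569
E[|S_17|] = Σ_m |m|·P(S_17=m) = 2262856612140739/617673396283947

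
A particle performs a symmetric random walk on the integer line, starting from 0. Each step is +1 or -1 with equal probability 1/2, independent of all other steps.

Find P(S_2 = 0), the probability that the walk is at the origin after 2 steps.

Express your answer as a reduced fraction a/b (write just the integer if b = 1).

To return to 0 after 2 steps: need exactly 1 step of +1 and 1 of -1.
Favorable paths: C(2,1) = 2
Total paths: 2^2 = 4
P = 2/4 = 1/2

Answer: 1/2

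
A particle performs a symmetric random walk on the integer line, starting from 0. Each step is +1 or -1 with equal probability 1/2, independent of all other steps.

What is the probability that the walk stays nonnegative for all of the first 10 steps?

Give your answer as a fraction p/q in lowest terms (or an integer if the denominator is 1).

Let f(t,s) = #length-t paths at position s with S_1..S_t all ≥ 0.
f(t,s) = f(t-1,s-1) + f(t-1,s+1) for s ≥ 0; f(t,s) = 0 for s < 0.
t=0: f(0,0)=1
t=1: f(1,1)=1
t=2: f(2,0)=1 f(2,2)=1
t=3: f(3,1)=2 f(3,3)=1
t=4: f(4,0)=2 f(4,2)=3 f(4,4)=1
t=5: f(5,1)=5 f(5,3)=4 f(5,5)=1
t=6: f(6,0)=5 f(6,2)=9 f(6,4)=5 f(6,6)=1
t=7: f(7,1)=14 f(7,3)=14 f(7,5)=6 f(7,7)=1
t=8: f(8,0)=14 f(8,2)=28 f(8,4)=20 f(8,6)=7 f(8,8)=1
t=9: f(9,1)=42 f(9,3)=48 f(9,5)=27 f(9,7)=8 f(9,9)=1
t=10: f(10,0)=42 f(10,2)=90 f(10,4)=75 f(10,6)=35 f(10,8)=9 f(10,10)=1
Σ_s f(10,s) = 252
P = 252/1024 = 63/256

Answer: 63/256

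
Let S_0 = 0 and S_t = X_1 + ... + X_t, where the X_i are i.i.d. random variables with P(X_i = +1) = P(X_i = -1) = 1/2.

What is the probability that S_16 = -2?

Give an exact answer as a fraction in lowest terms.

Answer: 715/4096

Derivation:
To reach position -2 after 16 steps: need 7 steps of +1 and 9 of -1.
Favorable paths: C(16,7) = 11440
Total paths: 2^16 = 65536
P = 11440/65536 = 715/4096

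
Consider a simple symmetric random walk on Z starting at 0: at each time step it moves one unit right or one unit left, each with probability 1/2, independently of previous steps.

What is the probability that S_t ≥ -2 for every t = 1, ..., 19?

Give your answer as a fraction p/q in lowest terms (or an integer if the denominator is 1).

Answer: 130169/262144

Derivation:
Let f(t,s) = #length-t paths at position s with S_1..S_t all ≥ -2.
f(t,s) = f(t-1,s-1) + f(t-1,s+1) for s ≥ -2; f(t,s) = 0 for s < -2.
t=0: f(0,0)=1
t=1: f(1,-1)=1 f(1,1)=1
t=2: f(2,-2)=1 f(2,0)=2 f(2,2)=1
t=3: f(3,-1)=3 f(3,1)=3 f(3,3)=1
t=4: f(4,-2)=3 f(4,0)=6 f(4,2)=4 f(4,4)=1
t=5: f(5,-1)=9 f(5,1)=10 f(5,3)=5 f(5,5)=1
t=6: f(6,-2)=9 f(6,0)=19 f(6,2)=15 f(6,4)=6 f(6,6)=1
t=7: f(7,-1)=28 f(7,1)=34 f(7,3)=21 f(7,5)=7 f(7,7)=1
t=8: f(8,-2)=28 f(8,0)=62 f(8,2)=55 f(8,4)=28 f(8,6)=8 f(8,8)=1
t=9: f(9,-1)=90 f(9,1)=117 f(9,3)=83 f(9,5)=36 f(9,7)=9 f(9,9)=1
t=10: f(10,-2)=90 f(10,0)=207 f(10,2)=200 f(10,4)=119 f(10,6)=45 f(10,8)=10 f(10,10)=1
t=11: f(11,-1)=297 f(11,1)=407 f(11,3)=319 f(11,5)=164 f(11,7)=55 f(11,9)=11 f(11,11)=1
t=12: f(12,-2)=297 f(12,0)=704 f(12,2)=726 f(12,4)=483 f(12,6)=219 f(12,8)=66 f(12,10)=12 f(12,12)=1
t=13: f(13,-1)=1001 f(13,1)=1430 f(13,3)=1209 f(13,5)=702 f(13,7)=285 f(13,9)=78 f(13,11)=13 f(13,13)=1
t=14: f(14,-2)=1001 f(14,0)=2431 f(14,2)=2639 f(14,4)=1911 f(14,6)=987 f(14,8)=363 f(14,10)=91 f(14,12)=14 f(14,14)=1
t=15: f(15,-1)=3432 f(15,1)=5070 f(15,3)=4550 f(15,5)=2898 f(15,7)=1350 f(15,9)=454 f(15,11)=105 f(15,13)=15 f(15,15)=1
t=16: f(16,-2)=3432 f(16,0)=8502 f(16,2)=9620 f(16,4)=7448 f(16,6)=4248 f(16,8)=1804 f(16,10)=559 f(16,12)=120 f(16,14)=16 f(16,16)=1
t=17: f(17,-1)=11934 f(17,1)=18122 f(17,3)=17068 f(17,5)=11696 f(17,7)=6052 f(17,9)=2363 f(17,11)=679 f(17,13)=136 f(17,15)=17 f(17,17)=1
t=18: f(18,-2)=11934 f(18,0)=30056 f(18,2)=35190 f(18,4)=28764 f(18,6)=17748 f(18,8)=8415 f(18,10)=3042 f(18,12)=815 f(18,14)=153 f(18,16)=18 f(18,18)=1
t=19: f(19,-1)=41990 f(19,1)=65246 f(19,3)=63954 f(19,5)=46512 f(19,7)=26163 f(19,9)=11457 f(19,11)=3857 f(19,13)=968 f(19,15)=171 f(19,17)=19 f(19,19)=1
Σ_s f(19,s) = 260338
P = 260338/524288 = 130169/262144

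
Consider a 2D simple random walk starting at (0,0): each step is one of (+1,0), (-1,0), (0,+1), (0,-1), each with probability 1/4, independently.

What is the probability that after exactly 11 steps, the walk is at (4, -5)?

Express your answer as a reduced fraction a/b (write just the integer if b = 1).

Answer: 2541/2097152

Derivation:
Let h be the number of horizontal steps (so 11-h are vertical). To end at (4,-5) need (h+4)/2 right-steps and ((11-h)-5)/2 up-steps.
Sum over h with 4 ≤ h ≤ 6, h ≡ 0 (mod 2), 11-h ≡ 1 (mod 2):
h=4: C(11,4)·C(4,4)·C(7,1) = 330·1·7 = 2310
h=6: C(11,6)·C(6,5)·C(5,0) = 462·6·1 = 2772
Total favorable: 5082
Total paths: 4^11 = 4194304
P = 5082/4194304 = 2541/2097152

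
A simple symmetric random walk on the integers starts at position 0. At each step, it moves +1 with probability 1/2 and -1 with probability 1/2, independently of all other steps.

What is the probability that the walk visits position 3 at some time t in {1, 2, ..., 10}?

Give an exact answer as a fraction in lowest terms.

Answer: 11/32

Derivation:
Count via complement. Let g(t,s) = #length-t paths at position s with S_1..S_t all ≠ 3.
g(t,s) = g(t-1,s-1) + g(t-1,s+1) for s ≠ 3; g(t,3) = 0.
t=0: g(0,0)=1
t=1: g(1,-1)=1 g(1,1)=1
t=2: g(2,-2)=1 g(2,0)=2 g(2,2)=1
t=3: g(3,-3)=1 g(3,-1)=3 g(3,1)=3
t=4: g(4,-4)=1 g(4,-2)=4 g(4,0)=6 g(4,2)=3
t=5: g(5,-5)=1 g(5,-3)=5 g(5,-1)=10 g(5,1)=9
t=6: g(6,-6)=1 g(6,-4)=6 g(6,-2)=15 g(6,0)=19 g(6,2)=9
t=7: g(7,-7)=1 g(7,-5)=7 g(7,-3)=21 g(7,-1)=34 g(7,1)=28
t=8: g(8,-8)=1 g(8,-6)=8 g(8,-4)=28 g(8,-2)=55 g(8,0)=62 g(8,2)=28
t=9: g(9,-9)=1 g(9,-7)=9 g(9,-5)=36 g(9,-3)=83 g(9,-1)=117 g(9,1)=90
t=10: g(10,-10)=1 g(10,-8)=10 g(10,-6)=45 g(10,-4)=119 g(10,-2)=200 g(10,0)=207 g(10,2)=90
Paths never hitting 3: Σ_s g(10,s) = 672
Paths hitting 3: 2^10 - 672 = 352
P = 352/1024 = 11/32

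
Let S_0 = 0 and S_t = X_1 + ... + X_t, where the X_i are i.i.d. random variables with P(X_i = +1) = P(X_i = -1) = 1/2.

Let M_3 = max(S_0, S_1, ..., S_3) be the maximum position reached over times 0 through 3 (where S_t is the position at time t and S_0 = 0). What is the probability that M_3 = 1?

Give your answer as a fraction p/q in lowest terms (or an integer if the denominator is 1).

Let M_3 = max(S_0,...,S_3). Use the reflection principle: for j ≥ 1, #{paths with M_3 ≥ j} = #{S_3 ≥ j} + #{S_3 ≥ j+1}.
By reflection, #{M_3 ≥ 1} = #{S_3 ≥ 1} + #{S_3 ≥ 2} = 4 + 1 = 5.
#{M_3 ≥ 2} = #{S_3 ≥ 2} + #{S_3 ≥ 3} = 1 + 1 = 2.
#{M_3 = 1} = 5 - 2 = 3.
P(M_3 = 1) = 3/8 = 3/8

Answer: 3/8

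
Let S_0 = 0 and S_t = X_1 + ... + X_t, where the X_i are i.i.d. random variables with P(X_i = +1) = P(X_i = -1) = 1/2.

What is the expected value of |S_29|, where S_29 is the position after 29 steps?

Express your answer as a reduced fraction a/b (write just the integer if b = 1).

S_29 takes values m ≡ 1 (mod 2) with |m| ≤ 29; P(S_29=m) = C(29,(29+m)/2)/2^29.
Total paths: 2^29 = 536870912
Distribution: P(S=-29)=1/536870912, P(S=-27)=29/536870912, P(S=-25)=406/536870912, P(S=-23)=3654/536870912, P(S=-21)=23751/536870912, P(S=-19)=118755/536870912, P(S=-17)=475020/536870912, P(S=-15)=1560780/536870912, P(S=-13)=4292145/536870912, P(S=-11)=10015005/536870912, P(S=-9)=20030010/536870912, P(S=-7)=34597290/536870912, P(S=-5)=51895935/536870912, P(S=-3)=67863915/536870912, P(S=-1)=77558760/536870912, P(S=1)=77558760/536870912, P(S=3)=67863915/536870912, P(S=5)=51895935/536870912, P(S=7)=34597290/536870912, P(S=9)=20030010/536870912, P(S=11)=10015005/536870912, P(S=13)=4292145/536870912, P(S=15)=1560780/536870912, P(S=17)=475020/536870912, P(S=19)=118755/536870912, P(S=21)=23751/536870912, P(S=23)=3654/536870912, P(S=25)=406/536870912, P(S=27)=29/536870912, P(S=29)=1/536870912
E[|S_29|] = Σ_m |m|·P(S_29=m) = 2326762800/536870912 = 145422675/33554432

Answer: 145422675/33554432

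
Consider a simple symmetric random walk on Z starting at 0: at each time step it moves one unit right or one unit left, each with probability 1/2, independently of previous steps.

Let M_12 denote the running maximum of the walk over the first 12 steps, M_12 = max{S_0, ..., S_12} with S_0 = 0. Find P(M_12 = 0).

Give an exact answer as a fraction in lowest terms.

Let M_12 = max(S_0,...,S_12). Use the reflection principle: for j ≥ 1, #{paths with M_12 ≥ j} = #{S_12 ≥ j} + #{S_12 ≥ j+1}.
P(M_12 ≥ 0) = 1 since S_0 = 0, so #{M_12 ≥ 0} = 4096.
#{M_12 ≥ 1} = #{S_12 ≥ 1} + #{S_12 ≥ 2} = 1586 + 1586 = 3172.
#{M_12 = 0} = 4096 - 3172 = 924.
P(M_12 = 0) = 924/4096 = 231/1024

Answer: 231/1024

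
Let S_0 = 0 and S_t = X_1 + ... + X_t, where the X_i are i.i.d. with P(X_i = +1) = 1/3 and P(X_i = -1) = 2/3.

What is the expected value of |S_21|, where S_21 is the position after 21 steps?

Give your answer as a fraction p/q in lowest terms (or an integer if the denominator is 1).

Answer: 8406308099/1162261467

Derivation:
S_21 takes values m ≡ 1 (mod 2) with |m| ≤ 21; P(S_21=m) = C(21,(21+m)/2) · (1/3)^((21+m)/2) · (2/3)^((21-m)/2).
Distribution: P(S=-21)=2097152/10460353203, P(S=-19)=7340032/3486784401, P(S=-17)=36700160/3486784401, P(S=-15)=348651520/10460353203, P(S=-13)=87162880/1162261467, P(S=-11)=148176896/1162261467, P(S=-9)=592707584/3486784401, P(S=-7)=211681280/1162261467, P(S=-5)=185221120/1162261467, P(S=-3)=1203937280/10460353203, P(S=-1)=240787456/3486784401, P(S=1)=120393728/3486784401, P(S=3)=150492160/10460353203, P(S=5)=5788160/1162261467, P(S=7)=1653760/1162261467, P(S=9)=1157632/3486784401, P(S=11)=72352/1162261467, P(S=13)=10640/1162261467, P(S=15)=10640/10460353203, P(S=17)=280/3486784401, P(S=19)=14/3486784401, P(S=21)=1/10460353203
E[|S_21|] = Σ_m |m|·P(S_21=m) = 8406308099/1162261467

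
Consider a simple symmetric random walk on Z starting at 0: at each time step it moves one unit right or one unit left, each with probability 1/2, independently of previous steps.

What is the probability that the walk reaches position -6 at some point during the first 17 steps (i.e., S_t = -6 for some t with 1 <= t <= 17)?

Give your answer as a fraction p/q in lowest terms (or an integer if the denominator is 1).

Answer: 4701/32768

Derivation:
Count via complement. Let g(t,s) = #length-t paths at position s with S_1..S_t all ≠ -6.
g(t,s) = g(t-1,s-1) + g(t-1,s+1) for s ≠ -6; g(t,-6) = 0.
t=0: g(0,0)=1
t=1: g(1,-1)=1 g(1,1)=1
t=2: g(2,-2)=1 g(2,0)=2 g(2,2)=1
t=3: g(3,-3)=1 g(3,-1)=3 g(3,1)=3 g(3,3)=1
t=4: g(4,-4)=1 g(4,-2)=4 g(4,0)=6 g(4,2)=4 g(4,4)=1
t=5: g(5,-5)=1 g(5,-3)=5 g(5,-1)=10 g(5,1)=10 g(5,3)=5 g(5,5)=1
t=6: g(6,-4)=6 g(6,-2)=15 g(6,0)=20 g(6,2)=15 g(6,4)=6 g(6,6)=1
t=7: g(7,-5)=6 g(7,-3)=21 g(7,-1)=35 g(7,1)=35 g(7,3)=21 g(7,5)=7 g(7,7)=1
t=8: g(8,-4)=27 g(8,-2)=56 g(8,0)=70 g(8,2)=56 g(8,4)=28 g(8,6)=8 g(8,8)=1
t=9: g(9,-5)=27 g(9,-3)=83 g(9,-1)=126 g(9,1)=126 g(9,3)=84 g(9,5)=36 g(9,7)=9 g(9,9)=1
t=10: g(10,-4)=110 g(10,-2)=209 g(10,0)=252 g(10,2)=210 g(10,4)=120 g(10,6)=45 g(10,8)=10 g(10,10)=1
t=11: g(11,-5)=110 g(11,-3)=319 g(11,-1)=461 g(11,1)=462 g(11,3)=330 g(11,5)=165 g(11,7)=55 g(11,9)=11 g(11,11)=1
t=12: g(12,-4)=429 g(12,-2)=780 g(12,0)=923 g(12,2)=792 g(12,4)=495 g(12,6)=220 g(12,8)=66 g(12,10)=12 g(12,12)=1
t=13: g(13,-5)=429 g(13,-3)=1209 g(13,-1)=1703 g(13,1)=1715 g(13,3)=1287 g(13,5)=715 g(13,7)=286 g(13,9)=78 g(13,11)=13 g(13,13)=1
t=14: g(14,-4)=1638 g(14,-2)=2912 g(14,0)=3418 g(14,2)=3002 g(14,4)=2002 g(14,6)=1001 g(14,8)=364 g(14,10)=91 g(14,12)=14 g(14,14)=1
t=15: g(15,-5)=1638 g(15,-3)=4550 g(15,-1)=6330 g(15,1)=6420 g(15,3)=5004 g(15,5)=3003 g(15,7)=1365 g(15,9)=455 g(15,11)=105 g(15,13)=15 g(15,15)=1
t=16: g(16,-4)=6188 g(16,-2)=10880 g(16,0)=12750 g(16,2)=11424 g(16,4)=8007 g(16,6)=4368 g(16,8)=1820 g(16,10)=560 g(16,12)=120 g(16,14)=16 g(16,16)=1
t=17: g(17,-5)=6188 g(17,-3)=17068 g(17,-1)=23630 g(17,1)=24174 g(17,3)=19431 g(17,5)=12375 g(17,7)=6188 g(17,9)=2380 g(17,11)=680 g(17,13)=136 g(17,15)=17 g(17,17)=1
Paths never hitting -6: Σ_s g(17,s) = 112268
Paths hitting -6: 2^17 - 112268 = 18804
P = 18804/131072 = 4701/32768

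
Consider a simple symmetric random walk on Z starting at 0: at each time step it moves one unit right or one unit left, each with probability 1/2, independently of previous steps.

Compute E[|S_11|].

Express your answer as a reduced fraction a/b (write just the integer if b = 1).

Answer: 693/256

Derivation:
S_11 takes values m ≡ 1 (mod 2) with |m| ≤ 11; P(S_11=m) = C(11,(11+m)/2)/2^11.
Total paths: 2^11 = 2048
Distribution: P(S=-11)=1/2048, P(S=-9)=11/2048, P(S=-7)=55/2048, P(S=-5)=165/2048, P(S=-3)=330/2048, P(S=-1)=462/2048, P(S=1)=462/2048, P(S=3)=330/2048, P(S=5)=165/2048, P(S=7)=55/2048, P(S=9)=11/2048, P(S=11)=1/2048
E[|S_11|] = Σ_m |m|·P(S_11=m) = 5544/2048 = 693/256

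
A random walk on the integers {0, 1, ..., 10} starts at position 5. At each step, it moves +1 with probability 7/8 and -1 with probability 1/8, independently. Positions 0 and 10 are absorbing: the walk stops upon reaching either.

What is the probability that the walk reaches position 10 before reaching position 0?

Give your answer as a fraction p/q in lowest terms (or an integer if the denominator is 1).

Answer: 16807/16808

Derivation:
Biased walk: p = 7/8, q = 1/8, r = q/p = 1/7
Gambler's ruin: P(hit 10 before 0 | start at 5) = (1 - r^a)/(1 - r^N)
r^5 = 1/16807; r^10 = 1/282475249
P = (1 - 1/16807) / (1 - 1/282475249) = 16806/16807 / 282475248/282475249 = 16807/16808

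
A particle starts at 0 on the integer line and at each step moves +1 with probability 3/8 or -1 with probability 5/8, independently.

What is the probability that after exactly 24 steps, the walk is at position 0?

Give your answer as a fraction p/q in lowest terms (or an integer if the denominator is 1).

Answer: 87713584521240234375/1180591620717411303424

Derivation:
To be at 0 after 24 steps: need exactly 12 steps of +1 and 12 of -1.
Number of such sequences: C(24,12) = 2704156
Each has probability (3/8)^12 · (5/8)^12 = 129746337890625/4722366482869645213696
P = 2704156 · 129746337890625/4722366482869645213696 = 87713584521240234375/1180591620717411303424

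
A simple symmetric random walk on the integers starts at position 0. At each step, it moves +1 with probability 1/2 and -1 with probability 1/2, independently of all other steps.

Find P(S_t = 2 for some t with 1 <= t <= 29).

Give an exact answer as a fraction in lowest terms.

Answer: 23859587/33554432

Derivation:
Count via complement. Let g(t,s) = #length-t paths at position s with S_1..S_t all ≠ 2.
g(t,s) = g(t-1,s-1) + g(t-1,s+1) for s ≠ 2; g(t,2) = 0.
t=0: g(0,0)=1
t=1: g(1,-1)=1 g(1,1)=1
t=2: g(2,-2)=1 g(2,0)=2
t=3: g(3,-3)=1 g(3,-1)=3 g(3,1)=2
t=4: g(4,-4)=1 g(4,-2)=4 g(4,0)=5
t=5: g(5,-5)=1 g(5,-3)=5 g(5,-1)=9 g(5,1)=5
t=6: g(6,-6)=1 g(6,-4)=6 g(6,-2)=14 g(6,0)=14
t=7: g(7,-7)=1 g(7,-5)=7 g(7,-3)=20 g(7,-1)=28 g(7,1)=14
t=8: g(8,-8)=1 g(8,-6)=8 g(8,-4)=27 g(8,-2)=48 g(8,0)=42
t=9: g(9,-9)=1 g(9,-7)=9 g(9,-5)=35 g(9,-3)=75 g(9,-1)=90 g(9,1)=42
t=10: g(10,-10)=1 g(10,-8)=10 g(10,-6)=44 g(10,-4)=110 g(10,-2)=165 g(10,0)=132
t=11: g(11,-11)=1 g(11,-9)=11 g(11,-7)=54 g(11,-5)=154 g(11,-3)=275 g(11,-1)=297 g(11,1)=132
t=12: g(12,-12)=1 g(12,-10)=12 g(12,-8)=65 g(12,-6)=208 g(12,-4)=429 g(12,-2)=572 g(12,0)=429
t=13: g(13,-13)=1 g(13,-11)=13 g(13,-9)=77 g(13,-7)=273 g(13,-5)=637 g(13,-3)=1001 g(13,-1)=1001 g(13,1)=429
t=14: g(14,-14)=1 g(14,-12)=14 g(14,-10)=90 g(14,-8)=350 g(14,-6)=910 g(14,-4)=1638 g(14,-2)=2002 g(14,0)=1430
t=15: g(15,-15)=1 g(15,-13)=15 g(15,-11)=104 g(15,-9)=440 g(15,-7)=1260 g(15,-5)=2548 g(15,-3)=3640 g(15,-1)=3432 g(15,1)=1430
t=16: g(16,-16)=1 g(16,-14)=16 g(16,-12)=119 g(16,-10)=544 g(16,-8)=1700 g(16,-6)=3808 g(16,-4)=6188 g(16,-2)=7072 g(16,0)=4862
t=17: g(17,-17)=1 g(17,-15)=17 g(17,-13)=135 g(17,-11)=663 g(17,-9)=2244 g(17,-7)=5508 g(17,-5)=9996 g(17,-3)=13260 g(17,-1)=11934 g(17,1)=4862
t=18: g(18,-18)=1 g(18,-16)=18 g(18,-14)=152 g(18,-12)=798 g(18,-10)=2907 g(18,-8)=7752 g(18,-6)=15504 g(18,-4)=23256 g(18,-2)=25194 g(18,0)=16796
t=19: g(19,-19)=1 g(19,-17)=19 g(19,-15)=170 g(19,-13)=950 g(19,-11)=3705 g(19,-9)=10659 g(19,-7)=23256 g(19,-5)=38760 g(19,-3)=48450 g(19,-1)=41990 g(19,1)=16796
t=20: g(20,-20)=1 g(20,-18)=20 g(20,-16)=189 g(20,-14)=1120 g(20,-12)=4655 g(20,-10)=14364 g(20,-8)=33915 g(20,-6)=62016 g(20,-4)=87210 g(20,-2)=90440 g(20,0)=58786
t=21: g(21,-21)=1 g(21,-19)=21 g(21,-17)=209 g(21,-15)=1309 g(21,-13)=5775 g(21,-11)=19019 g(21,-9)=48279 g(21,-7)=95931 g(21,-5)=149226 g(21,-3)=177650 g(21,-1)=149226 g(21,1)=58786
t=22: g(22,-22)=1 g(22,-20)=22 g(22,-18)=230 g(22,-16)=1518 g(22,-14)=7084 g(22,-12)=24794 g(22,-10)=67298 g(22,-8)=144210 g(22,-6)=245157 g(22,-4)=326876 g(22,-2)=326876 g(22,0)=208012
t=23: g(23,-23)=1 g(23,-21)=23 g(23,-19)=252 g(23,-17)=1748 g(23,-15)=8602 g(23,-13)=31878 g(23,-11)=92092 g(23,-9)=211508 g(23,-7)=389367 g(23,-5)=572033 g(23,-3)=653752 g(23,-1)=534888 g(23,1)=208012
t=24: g(24,-24)=1 g(24,-22)=24 g(24,-20)=275 g(24,-18)=2000 g(24,-16)=10350 g(24,-14)=40480 g(24,-12)=123970 g(24,-10)=303600 g(24,-8)=600875 g(24,-6)=961400 g(24,-4)=1225785 g(24,-2)=1188640 g(24,0)=742900
t=25: g(25,-25)=1 g(25,-23)=25 g(25,-21)=299 g(25,-19)=2275 g(25,-17)=12350 g(25,-15)=50830 g(25,-13)=164450 g(25,-11)=427570 g(25,-9)=904475 g(25,-7)=1562275 g(25,-5)=2187185 g(25,-3)=2414425 g(25,-1)=1931540 g(25,1)=742900
t=26: g(26,-26)=1 g(26,-24)=26 g(26,-22)=324 g(26,-20)=2574 g(26,-18)=14625 g(26,-16)=63180 g(26,-14)=215280 g(26,-12)=592020 g(26,-10)=1332045 g(26,-8)=2466750 g(26,-6)=3749460 g(26,-4)=4601610 g(26,-2)=4345965 g(26,0)=2674440
t=27: g(27,-27)=1 g(27,-25)=27 g(27,-23)=350 g(27,-21)=2898 g(27,-19)=17199 g(27,-17)=77805 g(27,-15)=278460 g(27,-13)=807300 g(27,-11)=1924065 g(27,-9)=3798795 g(27,-7)=6216210 g(27,-5)=8351070 g(27,-3)=8947575 g(27,-1)=7020405 g(27,1)=2674440
t=28: g(28,-28)=1 g(28,-26)=28 g(28,-24)=377 g(28,-22)=3248 g(28,-20)=20097 g(28,-18)=95004 g(28,-16)=356265 g(28,-14)=1085760 g(28,-12)=2731365 g(28,-10)=5722860 g(28,-8)=10015005 g(28,-6)=14567280 g(28,-4)=17298645 g(28,-2)=15967980 g(28,0)=9694845
t=29: g(29,-29)=1 g(29,-27)=29 g(29,-25)=405 g(29,-23)=3625 g(29,-21)=23345 g(29,-19)=115101 g(29,-17)=451269 g(29,-15)=1442025 g(29,-13)=3817125 g(29,-11)=8454225 g(29,-9)=15737865 g(29,-7)=24582285 g(29,-5)=31865925 g(29,-3)=33266625 g(29,-1)=25662825 g(29,1)=9694845
Paths never hitting 2: Σ_s g(29,s) = 155117520
Paths hitting 2: 2^29 - 155117520 = 381753392
P = 381753392/536870912 = 23859587/33554432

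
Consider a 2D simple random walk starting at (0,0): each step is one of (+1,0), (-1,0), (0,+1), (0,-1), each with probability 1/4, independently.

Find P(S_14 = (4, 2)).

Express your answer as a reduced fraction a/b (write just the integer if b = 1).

Let h be the number of horizontal steps (so 14-h are vertical). To end at (4,2) need (h+4)/2 right-steps and ((14-h)+2)/2 up-steps.
Sum over h with 4 ≤ h ≤ 12, h ≡ 0 (mod 2), 14-h ≡ 0 (mod 2):
h=4: C(14,4)·C(4,4)·C(10,6) = 1001·1·210 = 210210
h=6: C(14,6)·C(6,5)·C(8,5) = 3003·6·56 = 1009008
h=8: C(14,8)·C(8,6)·C(6,4) = 3003·28·15 = 1261260
h=10: C(14,10)·C(10,7)·C(4,3) = 1001·120·4 = 480480
h=12: C(14,12)·C(12,8)·C(2,2) = 91·495·1 = 45045
Total favorable: 3006003
Total paths: 4^14 = 268435456
P = 3006003/268435456 = 3006003/268435456

Answer: 3006003/268435456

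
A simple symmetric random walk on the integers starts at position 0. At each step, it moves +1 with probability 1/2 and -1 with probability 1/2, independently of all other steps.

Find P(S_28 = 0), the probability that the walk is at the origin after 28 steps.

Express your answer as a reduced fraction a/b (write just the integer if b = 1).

Answer: 5014575/33554432

Derivation:
To return to 0 after 28 steps: need exactly 14 steps of +1 and 14 of -1.
Favorable paths: C(28,14) = 40116600
Total paths: 2^28 = 268435456
P = 40116600/268435456 = 5014575/33554432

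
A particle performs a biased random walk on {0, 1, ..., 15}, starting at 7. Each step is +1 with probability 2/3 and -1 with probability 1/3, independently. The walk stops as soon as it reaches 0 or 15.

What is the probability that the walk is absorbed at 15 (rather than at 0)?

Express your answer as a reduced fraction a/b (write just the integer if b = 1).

Answer: 32512/32767

Derivation:
Biased walk: p = 2/3, q = 1/3, r = q/p = 1/2
Gambler's ruin: P(hit 15 before 0 | start at 7) = (1 - r^a)/(1 - r^N)
r^7 = 1/128; r^15 = 1/32768
P = (1 - 1/128) / (1 - 1/32768) = 127/128 / 32767/32768 = 32512/32767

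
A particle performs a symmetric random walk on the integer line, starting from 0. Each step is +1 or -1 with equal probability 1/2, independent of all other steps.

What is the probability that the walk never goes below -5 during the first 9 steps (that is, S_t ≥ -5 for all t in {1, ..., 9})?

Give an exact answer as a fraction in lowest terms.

Let f(t,s) = #length-t paths at position s with S_1..S_t all ≥ -5.
f(t,s) = f(t-1,s-1) + f(t-1,s+1) for s ≥ -5; f(t,s) = 0 for s < -5.
t=0: f(0,0)=1
t=1: f(1,-1)=1 f(1,1)=1
t=2: f(2,-2)=1 f(2,0)=2 f(2,2)=1
t=3: f(3,-3)=1 f(3,-1)=3 f(3,1)=3 f(3,3)=1
t=4: f(4,-4)=1 f(4,-2)=4 f(4,0)=6 f(4,2)=4 f(4,4)=1
t=5: f(5,-5)=1 f(5,-3)=5 f(5,-1)=10 f(5,1)=10 f(5,3)=5 f(5,5)=1
t=6: f(6,-4)=6 f(6,-2)=15 f(6,0)=20 f(6,2)=15 f(6,4)=6 f(6,6)=1
t=7: f(7,-5)=6 f(7,-3)=21 f(7,-1)=35 f(7,1)=35 f(7,3)=21 f(7,5)=7 f(7,7)=1
t=8: f(8,-4)=27 f(8,-2)=56 f(8,0)=70 f(8,2)=56 f(8,4)=28 f(8,6)=8 f(8,8)=1
t=9: f(9,-5)=27 f(9,-3)=83 f(9,-1)=126 f(9,1)=126 f(9,3)=84 f(9,5)=36 f(9,7)=9 f(9,9)=1
Σ_s f(9,s) = 492
P = 492/512 = 123/128

Answer: 123/128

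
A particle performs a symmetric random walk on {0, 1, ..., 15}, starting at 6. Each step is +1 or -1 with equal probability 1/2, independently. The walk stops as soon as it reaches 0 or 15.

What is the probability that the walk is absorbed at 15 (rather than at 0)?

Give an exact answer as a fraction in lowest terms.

Symmetric walk (p = 1/2): the harmonic-function argument gives P(hit 15 before 0 | start at 6) = a/N.
P = 6/15 = 2/5

Answer: 2/5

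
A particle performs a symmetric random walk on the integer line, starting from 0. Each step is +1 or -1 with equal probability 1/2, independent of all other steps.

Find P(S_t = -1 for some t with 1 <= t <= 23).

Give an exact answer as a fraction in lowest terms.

Count via complement. Let g(t,s) = #length-t paths at position s with S_1..S_t all ≠ -1.
g(t,s) = g(t-1,s-1) + g(t-1,s+1) for s ≠ -1; g(t,-1) = 0.
t=0: g(0,0)=1
t=1: g(1,1)=1
t=2: g(2,0)=1 g(2,2)=1
t=3: g(3,1)=2 g(3,3)=1
t=4: g(4,0)=2 g(4,2)=3 g(4,4)=1
t=5: g(5,1)=5 g(5,3)=4 g(5,5)=1
t=6: g(6,0)=5 g(6,2)=9 g(6,4)=5 g(6,6)=1
t=7: g(7,1)=14 g(7,3)=14 g(7,5)=6 g(7,7)=1
t=8: g(8,0)=14 g(8,2)=28 g(8,4)=20 g(8,6)=7 g(8,8)=1
t=9: g(9,1)=42 g(9,3)=48 g(9,5)=27 g(9,7)=8 g(9,9)=1
t=10: g(10,0)=42 g(10,2)=90 g(10,4)=75 g(10,6)=35 g(10,8)=9 g(10,10)=1
t=11: g(11,1)=132 g(11,3)=165 g(11,5)=110 g(11,7)=44 g(11,9)=10 g(11,11)=1
t=12: g(12,0)=132 g(12,2)=297 g(12,4)=275 g(12,6)=154 g(12,8)=54 g(12,10)=11 g(12,12)=1
t=13: g(13,1)=429 g(13,3)=572 g(13,5)=429 g(13,7)=208 g(13,9)=65 g(13,11)=12 g(13,13)=1
t=14: g(14,0)=429 g(14,2)=1001 g(14,4)=1001 g(14,6)=637 g(14,8)=273 g(14,10)=77 g(14,12)=13 g(14,14)=1
t=15: g(15,1)=1430 g(15,3)=2002 g(15,5)=1638 g(15,7)=910 g(15,9)=350 g(15,11)=90 g(15,13)=14 g(15,15)=1
t=16: g(16,0)=1430 g(16,2)=3432 g(16,4)=3640 g(16,6)=2548 g(16,8)=1260 g(16,10)=440 g(16,12)=104 g(16,14)=15 g(16,16)=1
t=17: g(17,1)=4862 g(17,3)=7072 g(17,5)=6188 g(17,7)=3808 g(17,9)=1700 g(17,11)=544 g(17,13)=119 g(17,15)=16 g(17,17)=1
t=18: g(18,0)=4862 g(18,2)=11934 g(18,4)=13260 g(18,6)=9996 g(18,8)=5508 g(18,10)=2244 g(18,12)=663 g(18,14)=135 g(18,16)=17 g(18,18)=1
t=19: g(19,1)=16796 g(19,3)=25194 g(19,5)=23256 g(19,7)=15504 g(19,9)=7752 g(19,11)=2907 g(19,13)=798 g(19,15)=152 g(19,17)=18 g(19,19)=1
t=20: g(20,0)=16796 g(20,2)=41990 g(20,4)=48450 g(20,6)=38760 g(20,8)=23256 g(20,10)=10659 g(20,12)=3705 g(20,14)=950 g(20,16)=170 g(20,18)=19 g(20,20)=1
t=21: g(21,1)=58786 g(21,3)=90440 g(21,5)=87210 g(21,7)=62016 g(21,9)=33915 g(21,11)=14364 g(21,13)=4655 g(21,15)=1120 g(21,17)=189 g(21,19)=20 g(21,21)=1
t=22: g(22,0)=58786 g(22,2)=149226 g(22,4)=177650 g(22,6)=149226 g(22,8)=95931 g(22,10)=48279 g(22,12)=19019 g(22,14)=5775 g(22,16)=1309 g(22,18)=209 g(22,20)=21 g(22,22)=1
t=23: g(23,1)=208012 g(23,3)=326876 g(23,5)=326876 g(23,7)=245157 g(23,9)=144210 g(23,11)=67298 g(23,13)=24794 g(23,15)=7084 g(23,17)=1518 g(23,19)=230 g(23,21)=22 g(23,23)=1
Paths never hitting -1: Σ_s g(23,s) = 1352078
Paths hitting -1: 2^23 - 1352078 = 7036530
P = 7036530/8388608 = 3518265/4194304

Answer: 3518265/4194304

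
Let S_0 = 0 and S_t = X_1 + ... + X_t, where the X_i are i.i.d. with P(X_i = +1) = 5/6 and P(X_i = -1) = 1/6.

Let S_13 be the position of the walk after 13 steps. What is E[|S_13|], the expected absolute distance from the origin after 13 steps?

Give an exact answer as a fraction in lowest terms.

S_13 takes values m ≡ 1 (mod 2) with |m| ≤ 13; P(S_13=m) = C(13,(13+m)/2) · (5/6)^((13+m)/2) · (1/6)^((13-m)/2).
Distribution: P(S=-13)=1/13060694016, P(S=-11)=65/13060694016, P(S=-9)=325/2176782336, P(S=-7)=17875/6530347008, P(S=-5)=446875/13060694016, P(S=-3)=446875/1451188224, P(S=-1)=2234375/1088391168, P(S=1)=11171875/1088391168, P(S=3)=55859375/1451188224, P(S=5)=1396484375/13060694016, P(S=7)=1396484375/6530347008, P(S=9)=634765625/2176782336, P(S=11)=3173828125/13060694016, P(S=13)=1220703125/13060694016
E[|S_13|] = Σ_m |m|·P(S_13=m) = 1573270049/181398528

Answer: 1573270049/181398528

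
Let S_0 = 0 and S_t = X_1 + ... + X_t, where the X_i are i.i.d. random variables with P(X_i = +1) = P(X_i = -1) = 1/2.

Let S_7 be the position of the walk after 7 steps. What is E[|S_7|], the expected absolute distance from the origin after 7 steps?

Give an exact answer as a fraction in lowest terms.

S_7 takes values m ≡ 1 (mod 2) with |m| ≤ 7; P(S_7=m) = C(7,(7+m)/2)/2^7.
Total paths: 2^7 = 128
Distribution: P(S=-7)=1/128, P(S=-5)=7/128, P(S=-3)=21/128, P(S=-1)=35/128, P(S=1)=35/128, P(S=3)=21/128, P(S=5)=7/128, P(S=7)=1/128
E[|S_7|] = Σ_m |m|·P(S_7=m) = 280/128 = 35/16

Answer: 35/16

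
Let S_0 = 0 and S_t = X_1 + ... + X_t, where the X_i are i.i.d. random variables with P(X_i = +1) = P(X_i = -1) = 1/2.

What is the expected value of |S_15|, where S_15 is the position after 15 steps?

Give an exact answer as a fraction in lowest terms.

Answer: 6435/2048

Derivation:
S_15 takes values m ≡ 1 (mod 2) with |m| ≤ 15; P(S_15=m) = C(15,(15+m)/2)/2^15.
Total paths: 2^15 = 32768
Distribution: P(S=-15)=1/32768, P(S=-13)=15/32768, P(S=-11)=105/32768, P(S=-9)=455/32768, P(S=-7)=1365/32768, P(S=-5)=3003/32768, P(S=-3)=5005/32768, P(S=-1)=6435/32768, P(S=1)=6435/32768, P(S=3)=5005/32768, P(S=5)=3003/32768, P(S=7)=1365/32768, P(S=9)=455/32768, P(S=11)=105/32768, P(S=13)=15/32768, P(S=15)=1/32768
E[|S_15|] = Σ_m |m|·P(S_15=m) = 102960/32768 = 6435/2048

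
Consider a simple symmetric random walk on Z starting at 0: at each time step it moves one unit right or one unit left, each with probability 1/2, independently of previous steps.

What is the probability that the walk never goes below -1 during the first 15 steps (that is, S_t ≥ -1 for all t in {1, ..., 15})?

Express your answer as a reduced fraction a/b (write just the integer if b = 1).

Let f(t,s) = #length-t paths at position s with S_1..S_t all ≥ -1.
f(t,s) = f(t-1,s-1) + f(t-1,s+1) for s ≥ -1; f(t,s) = 0 for s < -1.
t=0: f(0,0)=1
t=1: f(1,-1)=1 f(1,1)=1
t=2: f(2,0)=2 f(2,2)=1
t=3: f(3,-1)=2 f(3,1)=3 f(3,3)=1
t=4: f(4,0)=5 f(4,2)=4 f(4,4)=1
t=5: f(5,-1)=5 f(5,1)=9 f(5,3)=5 f(5,5)=1
t=6: f(6,0)=14 f(6,2)=14 f(6,4)=6 f(6,6)=1
t=7: f(7,-1)=14 f(7,1)=28 f(7,3)=20 f(7,5)=7 f(7,7)=1
t=8: f(8,0)=42 f(8,2)=48 f(8,4)=27 f(8,6)=8 f(8,8)=1
t=9: f(9,-1)=42 f(9,1)=90 f(9,3)=75 f(9,5)=35 f(9,7)=9 f(9,9)=1
t=10: f(10,0)=132 f(10,2)=165 f(10,4)=110 f(10,6)=44 f(10,8)=10 f(10,10)=1
t=11: f(11,-1)=132 f(11,1)=297 f(11,3)=275 f(11,5)=154 f(11,7)=54 f(11,9)=11 f(11,11)=1
t=12: f(12,0)=429 f(12,2)=572 f(12,4)=429 f(12,6)=208 f(12,8)=65 f(12,10)=12 f(12,12)=1
t=13: f(13,-1)=429 f(13,1)=1001 f(13,3)=1001 f(13,5)=637 f(13,7)=273 f(13,9)=77 f(13,11)=13 f(13,13)=1
t=14: f(14,0)=1430 f(14,2)=2002 f(14,4)=1638 f(14,6)=910 f(14,8)=350 f(14,10)=90 f(14,12)=14 f(14,14)=1
t=15: f(15,-1)=1430 f(15,1)=3432 f(15,3)=3640 f(15,5)=2548 f(15,7)=1260 f(15,9)=440 f(15,11)=104 f(15,13)=15 f(15,15)=1
Σ_s f(15,s) = 12870
P = 12870/32768 = 6435/16384

Answer: 6435/16384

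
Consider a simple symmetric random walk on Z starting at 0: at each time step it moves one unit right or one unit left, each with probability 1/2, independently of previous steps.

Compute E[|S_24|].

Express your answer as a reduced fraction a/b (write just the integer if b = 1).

Answer: 2028117/524288

Derivation:
S_24 takes values m ≡ 0 (mod 2) with |m| ≤ 24; P(S_24=m) = C(24,(24+m)/2)/2^24.
Total paths: 2^24 = 16777216
Distribution: P(S=-24)=1/16777216, P(S=-22)=24/16777216, P(S=-20)=276/16777216, P(S=-18)=2024/16777216, P(S=-16)=10626/16777216, P(S=-14)=42504/16777216, P(S=-12)=134596/16777216, P(S=-10)=346104/16777216, P(S=-8)=735471/16777216, P(S=-6)=1307504/16777216, P(S=-4)=1961256/16777216, P(S=-2)=2496144/16777216, P(S=0)=2704156/16777216, P(S=2)=2496144/16777216, P(S=4)=1961256/16777216, P(S=6)=1307504/16777216, P(S=8)=735471/16777216, P(S=10)=346104/16777216, P(S=12)=134596/16777216, P(S=14)=42504/16777216, P(S=16)=10626/16777216, P(S=18)=2024/16777216, P(S=20)=276/16777216, P(S=22)=24/16777216, P(S=24)=1/16777216
E[|S_24|] = Σ_m |m|·P(S_24=m) = 64899744/16777216 = 2028117/524288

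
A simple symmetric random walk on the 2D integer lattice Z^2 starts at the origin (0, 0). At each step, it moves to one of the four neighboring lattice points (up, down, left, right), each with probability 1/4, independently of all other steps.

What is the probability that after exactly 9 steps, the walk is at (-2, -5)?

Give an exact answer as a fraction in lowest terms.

Let h be the number of horizontal steps (so 9-h are vertical). To end at (-2,-5) need (h-2)/2 right-steps and ((9-h)-5)/2 up-steps.
Sum over h with 2 ≤ h ≤ 4, h ≡ 0 (mod 2), 9-h ≡ 1 (mod 2):
h=2: C(9,2)·C(2,0)·C(7,1) = 36·1·7 = 252
h=4: C(9,4)·C(4,1)·C(5,0) = 126·4·1 = 504
Total favorable: 756
Total paths: 4^9 = 262144
P = 756/262144 = 189/65536

Answer: 189/65536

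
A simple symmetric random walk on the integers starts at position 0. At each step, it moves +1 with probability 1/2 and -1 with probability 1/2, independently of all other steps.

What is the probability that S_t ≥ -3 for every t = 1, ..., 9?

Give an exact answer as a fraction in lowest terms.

Answer: 105/128

Derivation:
Let f(t,s) = #length-t paths at position s with S_1..S_t all ≥ -3.
f(t,s) = f(t-1,s-1) + f(t-1,s+1) for s ≥ -3; f(t,s) = 0 for s < -3.
t=0: f(0,0)=1
t=1: f(1,-1)=1 f(1,1)=1
t=2: f(2,-2)=1 f(2,0)=2 f(2,2)=1
t=3: f(3,-3)=1 f(3,-1)=3 f(3,1)=3 f(3,3)=1
t=4: f(4,-2)=4 f(4,0)=6 f(4,2)=4 f(4,4)=1
t=5: f(5,-3)=4 f(5,-1)=10 f(5,1)=10 f(5,3)=5 f(5,5)=1
t=6: f(6,-2)=14 f(6,0)=20 f(6,2)=15 f(6,4)=6 f(6,6)=1
t=7: f(7,-3)=14 f(7,-1)=34 f(7,1)=35 f(7,3)=21 f(7,5)=7 f(7,7)=1
t=8: f(8,-2)=48 f(8,0)=69 f(8,2)=56 f(8,4)=28 f(8,6)=8 f(8,8)=1
t=9: f(9,-3)=48 f(9,-1)=117 f(9,1)=125 f(9,3)=84 f(9,5)=36 f(9,7)=9 f(9,9)=1
Σ_s f(9,s) = 420
P = 420/512 = 105/128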